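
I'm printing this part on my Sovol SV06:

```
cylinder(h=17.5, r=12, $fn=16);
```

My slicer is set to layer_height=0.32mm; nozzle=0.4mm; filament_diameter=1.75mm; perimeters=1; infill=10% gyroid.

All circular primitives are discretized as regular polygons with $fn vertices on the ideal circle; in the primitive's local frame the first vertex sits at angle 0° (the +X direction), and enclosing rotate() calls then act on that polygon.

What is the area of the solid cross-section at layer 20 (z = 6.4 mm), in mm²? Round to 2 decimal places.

440.85 mm²

At z = 6.4 mm: the cylinder: section is a regular 16-gon, circumradius r=12 (area = (16/2)·12.000²·sin(360°/16) = 440.85 mm²). Overall, the cross-section is a single solid region. Net area = 440.85 mm².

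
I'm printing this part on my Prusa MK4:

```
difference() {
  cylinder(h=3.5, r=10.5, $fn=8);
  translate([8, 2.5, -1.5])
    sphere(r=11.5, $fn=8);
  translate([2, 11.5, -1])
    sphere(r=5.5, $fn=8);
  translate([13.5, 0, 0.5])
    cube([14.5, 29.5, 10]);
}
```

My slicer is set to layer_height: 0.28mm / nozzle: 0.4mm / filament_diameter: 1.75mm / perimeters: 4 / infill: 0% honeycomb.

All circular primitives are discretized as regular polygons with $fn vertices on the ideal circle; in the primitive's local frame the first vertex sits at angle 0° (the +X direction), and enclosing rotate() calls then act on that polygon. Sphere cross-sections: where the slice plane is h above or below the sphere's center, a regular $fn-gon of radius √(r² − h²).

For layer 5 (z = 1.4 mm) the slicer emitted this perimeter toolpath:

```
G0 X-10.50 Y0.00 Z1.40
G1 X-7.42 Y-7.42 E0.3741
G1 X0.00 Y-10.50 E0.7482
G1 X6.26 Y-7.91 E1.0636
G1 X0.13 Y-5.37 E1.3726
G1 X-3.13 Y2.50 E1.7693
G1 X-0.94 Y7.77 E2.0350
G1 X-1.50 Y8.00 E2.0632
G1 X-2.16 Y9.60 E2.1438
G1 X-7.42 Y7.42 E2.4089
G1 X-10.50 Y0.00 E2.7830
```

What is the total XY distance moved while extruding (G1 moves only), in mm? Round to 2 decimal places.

Sum the Euclidean lengths of each G1 segment: total = 59.77 mm.

59.77 mm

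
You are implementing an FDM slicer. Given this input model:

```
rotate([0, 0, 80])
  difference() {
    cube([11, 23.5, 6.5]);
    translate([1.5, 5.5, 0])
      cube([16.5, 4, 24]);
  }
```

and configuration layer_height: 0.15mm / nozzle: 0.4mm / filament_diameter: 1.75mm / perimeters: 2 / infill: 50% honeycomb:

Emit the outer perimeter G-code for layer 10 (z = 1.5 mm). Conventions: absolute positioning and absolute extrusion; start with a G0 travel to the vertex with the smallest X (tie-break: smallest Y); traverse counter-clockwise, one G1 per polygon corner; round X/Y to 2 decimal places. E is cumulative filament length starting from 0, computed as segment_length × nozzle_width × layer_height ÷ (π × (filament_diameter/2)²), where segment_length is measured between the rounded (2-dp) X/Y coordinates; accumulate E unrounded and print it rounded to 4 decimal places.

G0 X-23.14 Y4.08 Z1.50
G1 X0.00 Y0.00 E0.5861
G1 X1.91 Y10.83 E0.8605
G1 X-3.51 Y11.79 E0.9978
G1 X-5.16 Y2.43 E1.2349
G1 X-9.10 Y3.13 E1.3347
G1 X-7.45 Y12.48 E1.5715
G1 X-21.23 Y14.91 E1.9206
G1 X-23.14 Y4.08 E2.1949

At z = 1.5 mm: the cube is present — its section is the full 11×23.5 rectangle; the cube at (1.5, 5.5) (footprint 16.5×4) is included at this height; Taking the first minus the rest: starting from the 11×23.5 cube, the 16.5×4 cube at (1.5, 5.5) partially overlaps it — only the 38.00 mm² overlap (of its 66.00 mm²) is removed, clipping the outline — 1 connected region; (rotated 80° about Z; rotation is an isometry so areas/perimeters/island counts are preserved). The outline is a single polygon with 8 vertices. Extrusion per mm of travel: 0.4 × 0.15 / (π × 0.875²) = 0.024945. Accumulating E over each segment gives final E = 2.1949.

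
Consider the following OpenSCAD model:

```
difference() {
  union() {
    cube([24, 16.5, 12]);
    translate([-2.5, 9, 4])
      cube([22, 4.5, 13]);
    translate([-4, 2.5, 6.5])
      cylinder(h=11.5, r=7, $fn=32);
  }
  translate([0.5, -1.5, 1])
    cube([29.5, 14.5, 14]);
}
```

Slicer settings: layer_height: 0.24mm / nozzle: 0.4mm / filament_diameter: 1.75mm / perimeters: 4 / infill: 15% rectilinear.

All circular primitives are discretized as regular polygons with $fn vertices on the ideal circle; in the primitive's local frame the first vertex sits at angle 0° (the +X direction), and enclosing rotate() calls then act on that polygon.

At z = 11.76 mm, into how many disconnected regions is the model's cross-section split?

1

At z = 11.76 mm: the 24×16.5 cube contributes its full rectangle; the cube at (-2.5, 9) is present — its section is the full 22×4.5 rectangle; the r=7 cylinder at (-4, 2.5) gives a regular 32-gon of circumradius 7 (constant along its height); Merging all regions: the regions partially overlap (shared area 106.92 mm²), so overlapping operands fuse into one piece — 1 connected region with 1 hole; the 29.5×14.5 cube at (0.5, -1.5) contributes its full rectangle; Subtracting the remaining from the first: starting from that combined region, the 29.5×14.5 cube at (0.5, -1.5) partially overlaps it — only the 307.99 mm² overlap (of its 427.75 mm²) is removed, clipping the outline — 1 connected region with 1 hole. The result has 1 disconnected region.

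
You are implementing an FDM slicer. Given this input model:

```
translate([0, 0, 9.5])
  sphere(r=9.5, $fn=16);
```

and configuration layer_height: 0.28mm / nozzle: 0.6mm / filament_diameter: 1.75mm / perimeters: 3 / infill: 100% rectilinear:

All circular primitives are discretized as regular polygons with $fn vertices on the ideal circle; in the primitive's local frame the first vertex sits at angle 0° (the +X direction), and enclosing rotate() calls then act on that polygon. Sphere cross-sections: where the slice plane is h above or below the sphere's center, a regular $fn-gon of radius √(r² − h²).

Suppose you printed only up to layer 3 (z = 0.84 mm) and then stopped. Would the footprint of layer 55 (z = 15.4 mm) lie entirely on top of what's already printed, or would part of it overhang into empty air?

Compare the two slices. At z = 0.84: the r=9.5 sphere contributes a regular 16-gon of circumradius √(9.5²−8.66²) = 3.906 (area = (16/2)·3.906²·sin(360°/16) = 46.70 mm²). At z = 15.4: the r=9.5 sphere contributes a regular 16-gon of circumradius √(9.5²−5.9²) = 7.446 (area = (16/2)·7.446²·sin(360°/16) = 169.73 mm²). Checking containment: at z = 15.4 the cross-section extends beyond the z = 0.84 cross-section by about 123.03 mm².

part overhangs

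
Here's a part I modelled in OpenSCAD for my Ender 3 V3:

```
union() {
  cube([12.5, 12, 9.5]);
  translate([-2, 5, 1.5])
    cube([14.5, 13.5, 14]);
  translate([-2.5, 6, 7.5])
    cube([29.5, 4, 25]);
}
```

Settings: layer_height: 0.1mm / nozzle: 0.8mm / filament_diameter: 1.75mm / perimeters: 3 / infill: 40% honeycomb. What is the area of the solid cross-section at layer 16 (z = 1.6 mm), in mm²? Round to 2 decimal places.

258.25 mm²

At z = 1.6 mm: the cube is present — its section is the full 12.5×12 rectangle (area 150.00 mm²); the cube at (-2, 5) is present — its section is the full 14.5×13.5 rectangle (area 195.75 mm²); the cube at (-2.5, 6) is not intersected at this z (z outside [7.5, 32.5]); Taking the union: the regions partially overlap — summed areas 345.75 mm² minus the doubly-counted overlap 87.50 mm² gives 258.25 mm² — area = 258.25 mm². Overall, the cross-section is a single solid region. Net area = 258.25 mm².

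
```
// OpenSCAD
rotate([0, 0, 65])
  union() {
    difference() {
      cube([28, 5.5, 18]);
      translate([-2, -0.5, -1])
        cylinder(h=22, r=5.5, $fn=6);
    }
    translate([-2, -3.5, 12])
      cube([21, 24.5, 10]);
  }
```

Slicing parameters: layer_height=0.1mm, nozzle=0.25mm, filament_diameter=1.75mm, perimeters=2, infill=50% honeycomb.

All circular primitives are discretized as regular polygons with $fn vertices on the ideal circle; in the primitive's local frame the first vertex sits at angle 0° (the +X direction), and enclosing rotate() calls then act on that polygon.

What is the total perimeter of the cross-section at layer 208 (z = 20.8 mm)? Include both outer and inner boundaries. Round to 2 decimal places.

At z = 20.8 mm: the cube is not intersected at this z (z outside [0, 18]); the r=5.5 cylinder at (-2, -0.5) gives a regular 6-gon of circumradius 5.5 (constant along its height) (perimeter = 2·6·5.500·sin(180°/6) = 33.00 mm); Taking the first minus the rest: the first operand is absent here, so nothing remains; the cube at (-2, -3.5) (footprint 21×24.5) is included at this height (perimeter 91.00 mm); Merging all regions: only the 21×24.5 cube at (-2, -3.5) is present, so the union is just that shape — boundary = 91.00 mm; (whole slice rotated 65° about Z — lengths, areas and connectivity unchanged). Overall, the cross-section is a single solid region. Total boundary length (outer) = 91.00 mm.

91.00 mm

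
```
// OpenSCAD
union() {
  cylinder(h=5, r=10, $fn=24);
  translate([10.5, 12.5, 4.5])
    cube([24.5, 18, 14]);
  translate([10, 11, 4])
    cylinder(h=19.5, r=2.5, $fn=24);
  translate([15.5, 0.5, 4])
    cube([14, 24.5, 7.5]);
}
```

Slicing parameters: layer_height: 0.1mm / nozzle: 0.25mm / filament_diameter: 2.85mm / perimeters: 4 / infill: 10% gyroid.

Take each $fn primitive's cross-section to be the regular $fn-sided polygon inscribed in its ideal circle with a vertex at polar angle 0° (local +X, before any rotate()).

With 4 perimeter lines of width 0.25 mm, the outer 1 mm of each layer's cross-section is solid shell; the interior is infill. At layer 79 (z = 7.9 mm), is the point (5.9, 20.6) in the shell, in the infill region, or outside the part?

At z = 7.9 mm: the cylinder is not intersected at this z (z outside [0, 5]); the 24.5×18 cube at (10.5, 12.5) contributes its full rectangle; the cylinder at (10, 11): section is a regular 24-gon, circumradius r=2.5; the cube at (15.5, 0.5) (footprint 14×24.5) is included at this height; Taking the union: the regions partially overlap (shared area 175.88 mm²), so overlapping operands fuse into one piece — 1 connected region. Overall, the cross-section is a single solid region. The nearest boundary edge runs (10.50, 13.43)→(10.50, 30.50); distance from the point to it = 4.60 mm. The point is not inside any of the regions above, so it lies outside the cross-section (4.60 mm from the nearest boundary).

outside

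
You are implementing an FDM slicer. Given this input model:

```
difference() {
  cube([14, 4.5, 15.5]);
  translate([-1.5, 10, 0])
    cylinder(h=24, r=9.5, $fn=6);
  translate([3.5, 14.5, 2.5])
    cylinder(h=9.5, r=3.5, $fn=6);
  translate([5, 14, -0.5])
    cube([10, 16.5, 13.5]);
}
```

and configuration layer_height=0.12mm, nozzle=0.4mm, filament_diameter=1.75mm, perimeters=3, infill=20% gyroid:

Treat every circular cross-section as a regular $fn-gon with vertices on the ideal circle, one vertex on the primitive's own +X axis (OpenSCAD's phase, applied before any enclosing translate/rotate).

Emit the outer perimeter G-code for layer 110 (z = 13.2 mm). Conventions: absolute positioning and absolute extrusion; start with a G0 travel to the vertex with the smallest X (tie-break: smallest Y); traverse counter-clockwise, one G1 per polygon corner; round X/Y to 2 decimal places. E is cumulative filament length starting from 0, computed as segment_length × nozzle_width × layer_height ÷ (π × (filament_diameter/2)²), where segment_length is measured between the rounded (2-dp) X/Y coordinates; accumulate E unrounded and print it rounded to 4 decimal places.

At z = 13.2 mm: the 14×4.5 cube contributes its full rectangle; the r=9.5 cylinder at (-1.5, 10) gives a regular 6-gon of circumradius 9.5 (constant along its height); the cylinder at (3.5, 14.5) is absent (z outside [2.5, 12]); the cube at (5, 14) does not reach this height (z outside [-0.5, 13]); Taking the first minus the rest: starting from the 14×4.5 cube, the r=9.5 cylinder at (-1.5, 10) partially overlaps it — only the 11.01 mm² overlap (of its 234.48 mm²) is removed, clipping the outline — 1 connected region. The outline is a single polygon with 6 vertices. Extrusion per mm of travel: 0.4 × 0.12 / (π × 0.875²) = 0.019956. Accumulating E over each segment gives final E = 0.7154.

G0 X0.00 Y0.00 Z13.20
G1 X14.00 Y0.00 E0.2794
G1 X14.00 Y4.50 E0.3692
G1 X4.82 Y4.50 E0.5524
G1 X3.25 Y1.77 E0.6152
G1 X0.00 Y1.77 E0.6801
G1 X0.00 Y0.00 E0.7154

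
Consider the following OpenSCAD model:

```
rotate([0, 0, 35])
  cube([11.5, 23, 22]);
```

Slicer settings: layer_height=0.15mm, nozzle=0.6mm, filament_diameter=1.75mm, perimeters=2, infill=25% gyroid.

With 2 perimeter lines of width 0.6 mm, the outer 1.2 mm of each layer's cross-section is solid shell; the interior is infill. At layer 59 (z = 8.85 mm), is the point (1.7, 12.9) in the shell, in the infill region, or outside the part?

At z = 8.85 mm: the 11.5×23 cube contributes its full rectangle; (rotated 35° about Z; rotation is an isometry so areas/perimeters/island counts are preserved). Overall, the cross-section is a single solid region. Undo the 35° rotation: the query point maps to (8.792, 9.592) in the un-rotated model frame. The nearest boundary edge runs (11.50, 0.00)→(11.50, 23.00); distance from the point to it = 2.71 mm. The point is inside the cross-section and 2.71 mm from the nearest boundary — more than the 1.2 mm shell width (2 × 0.6), so it's in the infill interior.

infill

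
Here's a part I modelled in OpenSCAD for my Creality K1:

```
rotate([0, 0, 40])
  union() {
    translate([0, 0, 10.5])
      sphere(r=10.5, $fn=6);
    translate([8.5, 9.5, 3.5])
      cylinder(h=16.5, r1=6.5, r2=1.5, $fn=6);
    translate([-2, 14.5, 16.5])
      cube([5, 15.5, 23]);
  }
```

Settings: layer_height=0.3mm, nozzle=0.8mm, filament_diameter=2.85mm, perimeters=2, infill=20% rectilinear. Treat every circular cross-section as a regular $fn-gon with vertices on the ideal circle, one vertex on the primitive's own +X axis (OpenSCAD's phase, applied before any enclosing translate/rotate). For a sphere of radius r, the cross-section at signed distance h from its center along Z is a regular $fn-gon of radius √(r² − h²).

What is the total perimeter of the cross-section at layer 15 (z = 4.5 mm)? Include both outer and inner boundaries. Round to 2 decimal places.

At z = 4.5 mm: the sphere: section is a regular 6-gon, circumradius = √(r²−h²) = √(10.5²−6²) = 8.617 (perimeter = 2·6·8.617·sin(180°/6) = 51.70 mm); the cone at (8.5, 9.5) contributes a regular 6-gon of circumradius 6.197 (interpolated between r1=6.5 and r2=1.5 at t=0.061) (perimeter = 2·6·6.197·sin(180°/6) = 37.18 mm); the cube at (-2, 14.5) is not intersected at this z (z outside [16.5, 39.5]); Taking the union: the regions partially overlap (shared area 2.76 mm²), so the edge portions inside another operand are dropped and the merged outline is re-measured after clipping — boundary = 79.54 mm; (rotated 40° about Z; rotation is an isometry so areas/perimeters/island counts are preserved). Overall, the cross-section is a single solid region. Total boundary length (outer) = 79.54 mm.

79.54 mm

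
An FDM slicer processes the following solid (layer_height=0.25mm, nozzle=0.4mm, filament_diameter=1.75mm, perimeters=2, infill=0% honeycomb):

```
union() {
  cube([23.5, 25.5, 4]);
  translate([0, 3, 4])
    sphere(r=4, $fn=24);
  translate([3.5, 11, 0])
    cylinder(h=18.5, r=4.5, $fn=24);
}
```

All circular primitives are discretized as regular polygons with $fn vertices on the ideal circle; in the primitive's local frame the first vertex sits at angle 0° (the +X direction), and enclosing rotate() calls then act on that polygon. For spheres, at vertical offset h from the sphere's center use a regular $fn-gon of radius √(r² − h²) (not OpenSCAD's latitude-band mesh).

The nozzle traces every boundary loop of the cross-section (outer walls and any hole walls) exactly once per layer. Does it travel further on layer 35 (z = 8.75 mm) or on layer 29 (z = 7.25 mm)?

layer 29 (z = 7.25 mm)

Layer 35 (z = 8.75): the cube is not intersected at this z (z outside [0, 4]); the sphere at (0, 3) does not reach this height (|z−center|=4.750 > r=4); the cylinder at (3.5, 11): section is a regular 24-gon, circumradius r=4.5 (perimeter = 2·24·4.500·sin(180°/24) = 28.19 mm); Taking the union: only the r=4.5 cylinder at (3.5, 11) is present, so the union is just that shape — boundary = 28.19 mm. So its perimeter = 28.19 mm. Layer 29 (z = 7.25): the cube is absent (z outside [0, 4]); the sphere at (0, 3): section is a regular 24-gon, circumradius = √(r²−h²) = √(4²−3.25²) = 2.332 (perimeter = 2·24·2.332·sin(180°/24) = 14.61 mm); the r=4.5 cylinder at (3.5, 11) gives a regular 24-gon of circumradius 4.5 (constant along its height) (perimeter = 2·24·4.500·sin(180°/24) = 28.19 mm); Combining (union): the 2 present regions are separate (no shared area or edge), so areas and boundary lengths simply add and each stays a separate island — boundary = 42.80 mm. So its perimeter = 42.80 mm. Layer 29 is larger (42.80 vs 28.19 mm).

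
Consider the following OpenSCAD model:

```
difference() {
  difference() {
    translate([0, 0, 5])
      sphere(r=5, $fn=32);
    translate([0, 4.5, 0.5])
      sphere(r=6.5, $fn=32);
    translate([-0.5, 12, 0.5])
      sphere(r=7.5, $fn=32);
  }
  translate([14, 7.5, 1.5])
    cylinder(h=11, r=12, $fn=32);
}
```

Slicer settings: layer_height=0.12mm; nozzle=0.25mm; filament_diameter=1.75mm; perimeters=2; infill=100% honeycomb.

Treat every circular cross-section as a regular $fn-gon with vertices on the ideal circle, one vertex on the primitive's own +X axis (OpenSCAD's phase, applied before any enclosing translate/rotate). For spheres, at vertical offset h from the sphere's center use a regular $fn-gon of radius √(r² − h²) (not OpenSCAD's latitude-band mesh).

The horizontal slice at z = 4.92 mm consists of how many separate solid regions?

At z = 4.92 mm: the sphere: section is a regular 32-gon, circumradius = √(r²−h²) = √(5²−0.08²) = 4.999; the r=6.5 sphere at (0, 4.5) contributes a regular 32-gon of circumradius √(6.5²−4.42²) = 4.766; the r=7.5 sphere at (-0.5, 12) slices to a regular 32-gon of circumradius 6.059 (√(r²−h²) with h=4.42 from center); Subtracting the remaining from the first: starting from the r=5 sphere, the r=6.5 sphere at (0, 4.5) partially overlaps it — only the 32.20 mm² overlap (of its 70.90 mm²) is removed, clipping the outline; the r=7.5 sphere at (-0.5, 12) misses the remaining region (no effect) — 1 connected region; the r=12 cylinder at (14, 7.5) gives a regular 32-gon of circumradius 12 (constant along its height); After the difference (first − rest): starting from that combined region, the r=12 cylinder at (14, 7.5) partially overlaps it — only the 1.74 mm² overlap (of its 449.49 mm²) is removed, clipping the outline — 1 connected region. The result has 1 disconnected region.

1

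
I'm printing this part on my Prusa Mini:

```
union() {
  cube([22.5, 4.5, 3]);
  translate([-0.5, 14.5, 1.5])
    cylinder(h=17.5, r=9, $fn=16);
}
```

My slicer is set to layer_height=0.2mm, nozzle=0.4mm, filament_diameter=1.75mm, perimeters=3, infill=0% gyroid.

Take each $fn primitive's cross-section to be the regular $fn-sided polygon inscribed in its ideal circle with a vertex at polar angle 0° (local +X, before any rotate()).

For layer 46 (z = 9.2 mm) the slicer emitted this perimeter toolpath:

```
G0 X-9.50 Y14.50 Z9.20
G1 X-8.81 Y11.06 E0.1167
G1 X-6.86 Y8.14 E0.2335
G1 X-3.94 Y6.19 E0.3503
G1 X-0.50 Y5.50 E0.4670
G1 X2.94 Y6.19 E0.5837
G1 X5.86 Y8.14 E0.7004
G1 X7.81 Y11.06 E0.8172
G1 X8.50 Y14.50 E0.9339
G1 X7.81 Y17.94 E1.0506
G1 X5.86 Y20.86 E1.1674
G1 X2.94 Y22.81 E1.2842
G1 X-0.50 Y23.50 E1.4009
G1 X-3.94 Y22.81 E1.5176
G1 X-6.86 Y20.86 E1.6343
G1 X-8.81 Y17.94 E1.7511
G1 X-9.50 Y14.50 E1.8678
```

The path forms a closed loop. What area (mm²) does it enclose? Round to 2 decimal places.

Apply the shoelace formula to the sequence of (X, Y) vertices; enclosed area = 247.73 mm².

247.73 mm²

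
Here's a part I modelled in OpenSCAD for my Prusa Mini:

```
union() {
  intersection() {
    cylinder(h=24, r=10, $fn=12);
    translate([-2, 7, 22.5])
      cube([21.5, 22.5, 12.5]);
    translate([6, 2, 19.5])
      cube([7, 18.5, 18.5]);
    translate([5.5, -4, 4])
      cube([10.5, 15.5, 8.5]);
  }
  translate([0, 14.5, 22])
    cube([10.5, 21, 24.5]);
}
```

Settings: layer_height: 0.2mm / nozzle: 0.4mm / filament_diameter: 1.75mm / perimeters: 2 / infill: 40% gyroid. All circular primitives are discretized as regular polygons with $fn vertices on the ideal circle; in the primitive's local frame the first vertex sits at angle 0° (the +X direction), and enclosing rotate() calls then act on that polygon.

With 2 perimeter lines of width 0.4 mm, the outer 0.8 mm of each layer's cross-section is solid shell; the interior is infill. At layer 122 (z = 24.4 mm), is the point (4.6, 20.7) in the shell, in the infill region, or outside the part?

infill

At z = 24.4 mm: the cylinder is not intersected at this z (z outside [0, 24]); the cube at (-2, 7) (footprint 21.5×22.5) is included at this height; the cube at (6, 2) is present — its section is the full 7×18.5 rectangle; the cube at (5.5, -4) is not intersected at this z (z outside [4, 12.5]); Keeping only the common overlap: at least one operand is absent at this height, so nothing remains; the cube at (0, 14.5) is present — its section is the full 10.5×21 rectangle; Merging all regions: only the 10.5×21 cube at (0, 14.5) is present, so the union is just that shape — 1 connected region. Overall, the cross-section is a single solid region. The nearest boundary edge runs (0.00, 35.50)→(0.00, 14.50); distance from the point to it = 4.60 mm. The point is inside the cross-section and 4.60 mm from the nearest boundary — more than the 0.8 mm shell width (2 × 0.4), so it's in the infill interior.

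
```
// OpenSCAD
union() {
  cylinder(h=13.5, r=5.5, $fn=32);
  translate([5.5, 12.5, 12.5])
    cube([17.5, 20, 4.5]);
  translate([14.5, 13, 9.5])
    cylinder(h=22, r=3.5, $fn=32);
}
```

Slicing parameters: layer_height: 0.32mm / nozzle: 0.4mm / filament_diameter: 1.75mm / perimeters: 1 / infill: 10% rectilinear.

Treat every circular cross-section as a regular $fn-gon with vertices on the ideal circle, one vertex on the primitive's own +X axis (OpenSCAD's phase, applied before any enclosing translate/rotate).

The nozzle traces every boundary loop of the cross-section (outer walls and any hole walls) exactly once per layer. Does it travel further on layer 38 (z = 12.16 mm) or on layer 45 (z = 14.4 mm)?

layer 45 (z = 14.4 mm)

Layer 38 (z = 12.16): the cylinder: section is a regular 32-gon, circumradius r=5.5 (perimeter = 2·32·5.500·sin(180°/32) = 34.50 mm); the cube at (5.5, 12.5) is not intersected at this z (z outside [12.5, 17]); the r=3.5 cylinder at (14.5, 13) gives a regular 32-gon of circumradius 3.5 (constant along its height) (perimeter = 2·32·3.500·sin(180°/32) = 21.96 mm); Combining (union): the 2 present regions are separate (no shared area or edge), so areas and boundary lengths simply add and each stays a separate island — boundary = 56.46 mm. So its perimeter = 56.46 mm. Layer 45 (z = 14.4): the cylinder is not intersected at this z (z outside [0, 13.5]); the cube at (5.5, 12.5) is present — its section is the full 17.5×20 rectangle (perimeter 75.00 mm); the r=3.5 cylinder at (14.5, 13) contributes a regular 32-gon of circumradius 3.5 (perimeter = 2·32·3.500·sin(180°/32) = 21.96 mm); Taking the union: the regions partially overlap (shared area 22.59 mm²), so the edge portions inside another operand are dropped and the merged outline is re-measured after clipping — boundary = 78.07 mm. So its perimeter = 78.07 mm. Layer 45 is larger (78.07 vs 56.46 mm).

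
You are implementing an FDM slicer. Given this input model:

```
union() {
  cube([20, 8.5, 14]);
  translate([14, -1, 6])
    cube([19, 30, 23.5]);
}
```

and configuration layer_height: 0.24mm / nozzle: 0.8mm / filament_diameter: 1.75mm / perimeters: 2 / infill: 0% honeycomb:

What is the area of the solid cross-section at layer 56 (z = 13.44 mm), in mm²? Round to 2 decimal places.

689.00 mm²

At z = 13.44 mm: the cube is present — its section is the full 20×8.5 rectangle (area 170.00 mm²); the 19×30 cube at (14, -1) contributes its full rectangle (area 570.00 mm²); Taking the union: the regions partially overlap — summed areas 740.00 mm² minus the doubly-counted overlap 51.00 mm² gives 689.00 mm² — area = 689.00 mm². Overall, the cross-section is a single solid region. Net area = 689.00 mm².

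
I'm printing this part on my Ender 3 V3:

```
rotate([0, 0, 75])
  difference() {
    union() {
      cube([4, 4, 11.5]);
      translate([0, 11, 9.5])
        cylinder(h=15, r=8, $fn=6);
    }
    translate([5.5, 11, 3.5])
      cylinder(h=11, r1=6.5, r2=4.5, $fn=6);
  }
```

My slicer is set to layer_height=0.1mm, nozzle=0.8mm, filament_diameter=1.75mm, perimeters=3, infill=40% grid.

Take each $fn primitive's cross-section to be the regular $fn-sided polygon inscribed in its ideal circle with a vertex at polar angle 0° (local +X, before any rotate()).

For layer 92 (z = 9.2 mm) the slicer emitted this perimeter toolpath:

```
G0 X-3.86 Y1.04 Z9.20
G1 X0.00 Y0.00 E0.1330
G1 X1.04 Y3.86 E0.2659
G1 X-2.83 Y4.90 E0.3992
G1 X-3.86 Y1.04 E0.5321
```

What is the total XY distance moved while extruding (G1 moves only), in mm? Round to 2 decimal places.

16.00 mm

Sum the Euclidean lengths of each G1 segment: total = 16.00 mm.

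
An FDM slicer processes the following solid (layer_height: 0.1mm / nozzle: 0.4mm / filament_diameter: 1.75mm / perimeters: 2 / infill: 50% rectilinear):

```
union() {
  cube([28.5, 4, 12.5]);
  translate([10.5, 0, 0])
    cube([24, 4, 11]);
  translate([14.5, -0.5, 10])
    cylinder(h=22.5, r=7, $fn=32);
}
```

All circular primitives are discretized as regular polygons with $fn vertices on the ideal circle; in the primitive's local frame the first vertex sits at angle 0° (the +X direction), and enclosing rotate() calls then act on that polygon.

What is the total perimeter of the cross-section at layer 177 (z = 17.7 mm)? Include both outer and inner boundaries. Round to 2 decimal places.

43.91 mm

At z = 17.7 mm: the cube is not intersected at this z (z outside [0, 12.5]); the cube at (10.5, 0) does not reach this height (z outside [0, 11]); the r=7 cylinder at (14.5, -0.5) gives a regular 32-gon of circumradius 7 (constant along its height) (perimeter = 2·32·7.000·sin(180°/32) = 43.91 mm); Merging all regions: only the r=7 cylinder at (14.5, -0.5) is present, so the union is just that shape — boundary = 43.91 mm. Overall, the cross-section is a single solid region. Total boundary length (outer) = 43.91 mm.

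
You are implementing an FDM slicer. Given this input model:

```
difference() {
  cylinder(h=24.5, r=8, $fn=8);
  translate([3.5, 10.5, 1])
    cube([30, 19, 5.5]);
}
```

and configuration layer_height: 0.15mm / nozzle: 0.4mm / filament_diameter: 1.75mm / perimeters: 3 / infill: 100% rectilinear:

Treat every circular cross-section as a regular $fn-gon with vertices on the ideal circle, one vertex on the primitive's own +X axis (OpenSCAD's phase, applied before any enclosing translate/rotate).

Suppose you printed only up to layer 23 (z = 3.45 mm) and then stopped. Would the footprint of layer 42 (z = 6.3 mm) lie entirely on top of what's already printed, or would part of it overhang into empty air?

Compare the two slices. At z = 3.45: the r=8 cylinder contributes a regular 8-gon of circumradius 8 (area = (8/2)·8.000²·sin(360°/8) = 181.02 mm²); the cube at (3.5, 10.5) (footprint 30×19) is included at this height (area 570.00 mm²); Subtracting the remaining from the first: starting from the r=8 cylinder (181.02 mm²), the 30×19 cube at (3.5, 10.5) misses the remaining region (no effect) — area = 181.02 mm². At z = 6.3: the r=8 cylinder contributes a regular 8-gon of circumradius 8 (area = (8/2)·8.000²·sin(360°/8) = 181.02 mm²); the cube at (3.5, 10.5) is present — its section is the full 30×19 rectangle (area 570.00 mm²); After the difference (first − rest): starting from the r=8 cylinder (181.02 mm²), the 30×19 cube at (3.5, 10.5) misses the remaining region (no effect) — area = 181.02 mm². Checking containment: the cross-section at z = 6.3 is a subset of the cross-section at z = 3.45.

entirely on top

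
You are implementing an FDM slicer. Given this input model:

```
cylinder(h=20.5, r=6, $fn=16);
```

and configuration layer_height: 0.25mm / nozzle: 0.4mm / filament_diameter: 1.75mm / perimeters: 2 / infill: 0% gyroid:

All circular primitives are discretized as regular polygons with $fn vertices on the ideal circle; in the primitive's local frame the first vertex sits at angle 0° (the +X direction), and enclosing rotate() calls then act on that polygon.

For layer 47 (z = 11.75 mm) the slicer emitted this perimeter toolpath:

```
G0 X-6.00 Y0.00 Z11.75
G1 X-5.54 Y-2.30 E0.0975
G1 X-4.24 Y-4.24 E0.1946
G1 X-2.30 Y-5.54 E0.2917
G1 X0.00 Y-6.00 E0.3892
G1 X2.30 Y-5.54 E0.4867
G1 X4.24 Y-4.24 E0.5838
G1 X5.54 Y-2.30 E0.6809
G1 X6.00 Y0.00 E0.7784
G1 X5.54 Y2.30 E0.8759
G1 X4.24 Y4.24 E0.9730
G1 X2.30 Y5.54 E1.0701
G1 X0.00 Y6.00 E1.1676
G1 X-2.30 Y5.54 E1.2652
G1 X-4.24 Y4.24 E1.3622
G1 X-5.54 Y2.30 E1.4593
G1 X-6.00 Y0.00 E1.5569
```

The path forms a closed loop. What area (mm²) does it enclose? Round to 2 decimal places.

Apply the shoelace formula to the sequence of (X, Y) vertices; enclosed area = 110.15 mm².

110.15 mm²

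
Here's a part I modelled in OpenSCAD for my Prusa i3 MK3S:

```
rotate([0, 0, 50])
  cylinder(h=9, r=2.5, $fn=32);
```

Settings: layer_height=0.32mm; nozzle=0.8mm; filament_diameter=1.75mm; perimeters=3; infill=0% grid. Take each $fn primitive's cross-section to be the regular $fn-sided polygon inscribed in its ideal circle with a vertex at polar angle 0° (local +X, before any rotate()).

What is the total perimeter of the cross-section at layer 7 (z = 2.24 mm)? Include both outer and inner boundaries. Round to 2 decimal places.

At z = 2.24 mm: the r=2.5 cylinder gives a regular 32-gon of circumradius 2.5 (constant along its height) (perimeter = 2·32·2.500·sin(180°/32) = 15.68 mm); (rotated 50° about Z; rotation is an isometry so areas/perimeters/island counts are preserved). Overall, the cross-section is a single solid region. Total boundary length (outer) = 15.68 mm.

15.68 mm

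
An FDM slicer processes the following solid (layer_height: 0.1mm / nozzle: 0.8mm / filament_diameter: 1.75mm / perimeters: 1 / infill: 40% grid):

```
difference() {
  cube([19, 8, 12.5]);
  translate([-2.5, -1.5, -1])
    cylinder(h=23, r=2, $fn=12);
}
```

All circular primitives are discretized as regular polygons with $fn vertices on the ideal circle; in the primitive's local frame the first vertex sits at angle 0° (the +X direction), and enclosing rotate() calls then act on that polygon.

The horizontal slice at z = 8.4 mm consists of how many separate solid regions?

1

At z = 8.4 mm: the cube is present — its section is the full 19×8 rectangle; the cylinder at (-2.5, -1.5): section is a regular 12-gon, circumradius r=2; Taking the first minus the rest: starting from the 19×8 cube, the r=2 cylinder at (-2.5, -1.5) misses the remaining region (no effect) — 1 connected region. The result has 1 disconnected region.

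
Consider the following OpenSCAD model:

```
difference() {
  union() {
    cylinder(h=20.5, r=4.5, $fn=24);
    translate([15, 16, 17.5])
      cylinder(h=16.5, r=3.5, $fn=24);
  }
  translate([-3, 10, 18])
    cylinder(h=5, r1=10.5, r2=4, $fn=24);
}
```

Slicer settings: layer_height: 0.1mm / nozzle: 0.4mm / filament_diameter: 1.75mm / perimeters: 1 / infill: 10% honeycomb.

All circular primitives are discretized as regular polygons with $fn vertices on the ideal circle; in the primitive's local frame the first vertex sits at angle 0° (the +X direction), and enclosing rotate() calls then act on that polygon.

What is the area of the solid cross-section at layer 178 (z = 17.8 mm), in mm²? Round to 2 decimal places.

100.94 mm²

At z = 17.8 mm: the r=4.5 cylinder gives a regular 24-gon of circumradius 4.5 (constant along its height) (area = (24/2)·4.500²·sin(360°/24) = 62.89 mm²); the r=3.5 cylinder at (15, 16) contributes a regular 24-gon of circumradius 3.5 (area = (24/2)·3.500²·sin(360°/24) = 38.05 mm²); Combining (union): the 2 present regions are separate (no shared area or edge), so areas and boundary lengths simply add and each stays a separate island — area = 100.94 mm²; the cone at (-3, 10) does not reach this height (z outside [18, 23]); Subtracting the remaining from the first: none of the subtracted shapes is present at this height, so the result so far is unchanged — area = 100.94 mm². Overall, the cross-section has 2 separate islands. Net area = 100.94 mm².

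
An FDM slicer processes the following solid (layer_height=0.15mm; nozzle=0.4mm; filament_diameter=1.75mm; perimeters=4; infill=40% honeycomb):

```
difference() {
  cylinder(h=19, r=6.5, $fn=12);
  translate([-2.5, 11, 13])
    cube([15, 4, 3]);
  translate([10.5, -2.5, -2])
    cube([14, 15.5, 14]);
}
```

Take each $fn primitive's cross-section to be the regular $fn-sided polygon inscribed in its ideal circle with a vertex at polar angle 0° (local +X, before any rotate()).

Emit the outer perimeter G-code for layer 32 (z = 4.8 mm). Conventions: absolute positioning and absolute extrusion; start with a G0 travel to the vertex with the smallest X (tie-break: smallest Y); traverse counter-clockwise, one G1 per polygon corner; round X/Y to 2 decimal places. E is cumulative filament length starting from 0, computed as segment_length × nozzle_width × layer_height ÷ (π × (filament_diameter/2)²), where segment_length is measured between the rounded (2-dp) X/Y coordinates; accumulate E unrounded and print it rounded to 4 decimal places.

At z = 4.8 mm: the r=6.5 cylinder contributes a regular 12-gon of circumradius 6.5; the cube at (-2.5, 11) is absent (z outside [13, 16]); the cube at (10.5, -2.5) (footprint 14×15.5) is included at this height; After the difference (first − rest): starting from the r=6.5 cylinder, the 14×15.5 cube at (10.5, -2.5) misses the remaining region (no effect) — 1 connected region. The outline is a single polygon with 12 vertices. Extrusion per mm of travel: 0.4 × 0.15 / (π × 0.875²) = 0.024945. Accumulating E over each segment gives final E = 1.0073.

G0 X-6.50 Y0.00 Z4.80
G1 X-5.63 Y-3.25 E0.0839
G1 X-3.25 Y-5.63 E0.1679
G1 X0.00 Y-6.50 E0.2518
G1 X3.25 Y-5.63 E0.3357
G1 X5.63 Y-3.25 E0.4197
G1 X6.50 Y0.00 E0.5036
G1 X5.63 Y3.25 E0.5876
G1 X3.25 Y5.63 E0.6715
G1 X0.00 Y6.50 E0.7554
G1 X-3.25 Y5.63 E0.8394
G1 X-5.63 Y3.25 E0.9233
G1 X-6.50 Y0.00 E1.0073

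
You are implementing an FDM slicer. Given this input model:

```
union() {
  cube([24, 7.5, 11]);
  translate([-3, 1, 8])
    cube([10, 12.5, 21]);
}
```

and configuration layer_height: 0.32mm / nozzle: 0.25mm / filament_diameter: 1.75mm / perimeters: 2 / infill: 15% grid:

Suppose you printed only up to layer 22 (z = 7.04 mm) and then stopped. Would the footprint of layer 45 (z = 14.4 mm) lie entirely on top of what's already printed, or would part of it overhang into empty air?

Compare the two slices. At z = 7.04: the 24×7.5 cube contributes its full rectangle (area 180.00 mm²); the cube at (-3, 1) is not intersected at this z (z outside [8, 29]); Taking the union: only the 24×7.5 cube is present, so the union is just that shape — area = 180.00 mm². At z = 14.4: the cube is absent (z outside [0, 11]); the cube at (-3, 1) (footprint 10×12.5) is included at this height (area 125.00 mm²); Combining (union): only the 10×12.5 cube at (-3, 1) is present, so the union is just that shape — area = 125.00 mm². Checking containment: at z = 14.4 the cross-section extends beyond the z = 7.04 cross-section by about 79.50 mm².

part overhangs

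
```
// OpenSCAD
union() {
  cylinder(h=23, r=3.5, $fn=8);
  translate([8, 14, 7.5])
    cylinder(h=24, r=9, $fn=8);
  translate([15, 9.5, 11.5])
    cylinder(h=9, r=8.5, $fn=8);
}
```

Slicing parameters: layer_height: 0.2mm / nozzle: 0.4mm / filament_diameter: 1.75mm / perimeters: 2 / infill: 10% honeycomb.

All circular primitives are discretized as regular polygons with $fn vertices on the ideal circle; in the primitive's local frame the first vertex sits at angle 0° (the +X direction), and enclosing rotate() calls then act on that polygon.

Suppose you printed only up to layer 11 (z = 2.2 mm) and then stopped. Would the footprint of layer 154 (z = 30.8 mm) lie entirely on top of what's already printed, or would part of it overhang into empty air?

Compare the two slices. At z = 2.2: the r=3.5 cylinder contributes a regular 8-gon of circumradius 3.5 (area = (8/2)·3.500²·sin(360°/8) = 34.65 mm²); the cylinder at (8, 14) does not reach this height (z outside [7.5, 31.5]); the cylinder at (15, 9.5) is absent (z outside [11.5, 20.5]); Taking the union: only the r=3.5 cylinder is present, so the union is just that shape — area = 34.65 mm². At z = 30.8: the cylinder is absent (z outside [0, 23]); the cylinder at (8, 14): section is a regular 8-gon, circumradius r=9 (area = (8/2)·9.000²·sin(360°/8) = 229.10 mm²); the cylinder at (15, 9.5) is absent (z outside [11.5, 20.5]); Combining (union): only the r=9 cylinder at (8, 14) is present, so the union is just that shape — area = 229.10 mm². Checking containment: at z = 30.8 the cross-section extends beyond the z = 2.2 cross-section by about 229.10 mm².

part overhangs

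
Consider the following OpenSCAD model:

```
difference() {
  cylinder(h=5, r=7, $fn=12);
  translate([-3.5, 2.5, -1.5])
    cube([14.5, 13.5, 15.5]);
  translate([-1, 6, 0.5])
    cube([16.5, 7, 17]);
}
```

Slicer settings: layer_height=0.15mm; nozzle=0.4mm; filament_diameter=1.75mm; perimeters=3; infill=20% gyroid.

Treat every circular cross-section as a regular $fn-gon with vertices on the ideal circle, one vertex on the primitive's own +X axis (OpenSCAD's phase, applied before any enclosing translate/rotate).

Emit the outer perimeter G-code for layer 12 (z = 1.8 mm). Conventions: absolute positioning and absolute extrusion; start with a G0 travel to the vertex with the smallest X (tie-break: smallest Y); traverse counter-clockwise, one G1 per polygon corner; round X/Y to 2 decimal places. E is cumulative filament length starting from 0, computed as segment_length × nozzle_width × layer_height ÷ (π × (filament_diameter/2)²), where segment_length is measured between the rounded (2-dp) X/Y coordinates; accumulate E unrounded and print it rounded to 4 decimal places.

At z = 1.8 mm: the cylinder: section is a regular 12-gon, circumradius r=7; the 14.5×13.5 cube at (-3.5, 2.5) contributes its full rectangle; the cube at (-1, 6) (footprint 16.5×7) is included at this height; Taking the first minus the rest: starting from the r=7 cylinder, the 14.5×13.5 cube at (-3.5, 2.5) partially overlaps it — only the 34.20 mm² overlap (of its 195.75 mm²) is removed, clipping the outline; the 16.5×7 cube at (-1, 6) misses the remaining region (no effect) — 1 connected region. The outline is a single polygon with 11 vertices. Extrusion per mm of travel: 0.4 × 0.15 / (π × 0.875²) = 0.024945. Accumulating E over each segment gives final E = 1.1215.

G0 X-7.00 Y0.00 Z1.80
G1 X-6.06 Y-3.50 E0.0904
G1 X-3.50 Y-6.06 E0.1807
G1 X0.00 Y-7.00 E0.2711
G1 X3.50 Y-6.06 E0.3615
G1 X6.06 Y-3.50 E0.4518
G1 X7.00 Y0.00 E0.5422
G1 X6.33 Y2.50 E0.6068
G1 X-3.50 Y2.50 E0.8520
G1 X-3.50 Y6.06 E0.9408
G1 X-6.06 Y3.50 E1.0311
G1 X-7.00 Y0.00 E1.1215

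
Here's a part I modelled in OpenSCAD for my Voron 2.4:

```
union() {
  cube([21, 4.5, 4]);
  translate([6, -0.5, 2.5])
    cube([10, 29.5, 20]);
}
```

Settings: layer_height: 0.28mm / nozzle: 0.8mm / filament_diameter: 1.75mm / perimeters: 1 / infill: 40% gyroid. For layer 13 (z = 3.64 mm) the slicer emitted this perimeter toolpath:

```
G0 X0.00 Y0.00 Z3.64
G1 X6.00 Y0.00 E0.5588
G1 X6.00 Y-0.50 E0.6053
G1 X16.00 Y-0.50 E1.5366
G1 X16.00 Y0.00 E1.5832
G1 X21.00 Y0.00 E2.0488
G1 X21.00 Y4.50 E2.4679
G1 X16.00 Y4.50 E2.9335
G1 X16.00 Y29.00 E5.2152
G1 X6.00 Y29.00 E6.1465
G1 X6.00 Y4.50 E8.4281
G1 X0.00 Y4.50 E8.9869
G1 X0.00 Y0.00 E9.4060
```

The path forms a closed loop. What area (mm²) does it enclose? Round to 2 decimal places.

344.50 mm²

Apply the shoelace formula to the sequence of (X, Y) vertices; enclosed area = 344.50 mm².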